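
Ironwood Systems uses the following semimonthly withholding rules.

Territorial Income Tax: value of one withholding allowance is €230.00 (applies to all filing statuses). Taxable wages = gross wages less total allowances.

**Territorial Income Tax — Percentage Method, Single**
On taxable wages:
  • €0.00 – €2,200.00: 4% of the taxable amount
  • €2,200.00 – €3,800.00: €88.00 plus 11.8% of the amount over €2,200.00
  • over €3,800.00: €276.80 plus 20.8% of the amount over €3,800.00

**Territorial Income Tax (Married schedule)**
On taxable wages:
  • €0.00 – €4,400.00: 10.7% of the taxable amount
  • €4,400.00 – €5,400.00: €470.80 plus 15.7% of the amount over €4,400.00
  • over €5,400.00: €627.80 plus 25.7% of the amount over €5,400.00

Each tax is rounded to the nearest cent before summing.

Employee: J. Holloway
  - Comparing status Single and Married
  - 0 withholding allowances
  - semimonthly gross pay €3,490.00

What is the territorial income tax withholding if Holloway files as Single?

Territorial Income Tax (Single): taxable = €3,490.00
  €88.00 + 11.8% × (€3,490.00 − €2,200.00) = €88.00 + 11.8% × €1,290.00 = €240.22

€240.22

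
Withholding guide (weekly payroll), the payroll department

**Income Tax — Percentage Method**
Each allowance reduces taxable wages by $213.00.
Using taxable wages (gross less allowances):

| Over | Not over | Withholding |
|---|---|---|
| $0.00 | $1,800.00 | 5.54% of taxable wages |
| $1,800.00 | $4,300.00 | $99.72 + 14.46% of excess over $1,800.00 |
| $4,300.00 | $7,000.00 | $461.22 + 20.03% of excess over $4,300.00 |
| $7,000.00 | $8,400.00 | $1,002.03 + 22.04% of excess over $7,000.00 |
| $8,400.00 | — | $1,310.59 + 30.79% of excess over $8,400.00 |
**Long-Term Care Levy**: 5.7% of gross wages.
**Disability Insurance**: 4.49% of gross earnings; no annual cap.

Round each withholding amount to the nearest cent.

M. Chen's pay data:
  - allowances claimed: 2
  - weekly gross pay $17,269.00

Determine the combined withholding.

Income Tax: taxable = $17,269.00 − 2×$213.00 = $16,843.00
  $1,310.59 + 30.79% × ($16,843.00 − $8,400.00) = $1,310.59 + 30.79% × $8,443.00 = $3,910.19
Long-Term Care Levy: 5.7% × $17,269.00 = $984.33
Disability Insurance: 4.49% × $17,269.00 = $775.38
Total: $3,910.19 + $984.33 + $775.38 = $5,669.90

$5,669.90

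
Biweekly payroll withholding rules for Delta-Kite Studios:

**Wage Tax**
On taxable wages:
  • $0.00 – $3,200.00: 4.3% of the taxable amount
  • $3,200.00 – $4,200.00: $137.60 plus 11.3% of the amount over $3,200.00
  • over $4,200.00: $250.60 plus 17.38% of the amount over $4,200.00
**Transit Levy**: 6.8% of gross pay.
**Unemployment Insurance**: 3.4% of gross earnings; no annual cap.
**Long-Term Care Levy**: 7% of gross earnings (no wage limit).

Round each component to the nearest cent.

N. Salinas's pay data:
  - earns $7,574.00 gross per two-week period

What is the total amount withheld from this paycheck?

Wage Tax: taxable = $7,574.00
  $250.60 + 17.38% × ($7,574.00 − $4,200.00) = $250.60 + 17.38% × $3,374.00 = $837.00
Transit Levy: 6.8% × $7,574.00 = $515.03
Unemployment Insurance: 3.4% × $7,574.00 = $257.52
Long-Term Care Levy: 7% × $7,574.00 = $530.18
Total: $837.00 + $515.03 + $257.52 + $530.18 = $2,139.73

$2,139.73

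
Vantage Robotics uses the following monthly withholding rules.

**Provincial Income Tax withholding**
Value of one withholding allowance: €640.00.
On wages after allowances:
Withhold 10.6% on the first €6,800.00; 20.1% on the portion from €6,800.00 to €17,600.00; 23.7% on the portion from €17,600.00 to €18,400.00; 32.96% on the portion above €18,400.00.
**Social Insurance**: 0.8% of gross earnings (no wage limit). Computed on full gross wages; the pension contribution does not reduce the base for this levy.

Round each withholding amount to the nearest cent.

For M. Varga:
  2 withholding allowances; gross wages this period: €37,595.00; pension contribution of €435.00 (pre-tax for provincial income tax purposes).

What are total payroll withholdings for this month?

Provincial Income Tax: taxable = €37,595.00 − €435.00 − 2×€640.00 = €35,880.00
  €3,081.20 + 32.96% × (€35,880.00 − €18,400.00) = €3,081.20 + 32.96% × €17,480.00 = €8,842.61
Social Insurance: 0.8% × €37,595.00 = €300.76
Total: €8,842.61 + €300.76 = €9,143.37

€9,143.37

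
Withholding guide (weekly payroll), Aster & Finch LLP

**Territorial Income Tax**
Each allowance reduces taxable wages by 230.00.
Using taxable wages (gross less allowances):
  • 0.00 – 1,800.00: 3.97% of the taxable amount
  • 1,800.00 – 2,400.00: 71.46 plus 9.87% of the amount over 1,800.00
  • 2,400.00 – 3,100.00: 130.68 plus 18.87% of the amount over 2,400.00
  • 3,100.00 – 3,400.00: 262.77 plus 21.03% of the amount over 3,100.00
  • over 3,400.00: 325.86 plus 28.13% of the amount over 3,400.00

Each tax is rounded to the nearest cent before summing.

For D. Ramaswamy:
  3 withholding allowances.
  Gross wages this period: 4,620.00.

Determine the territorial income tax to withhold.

474.95

Territorial Income Tax: taxable = 4,620.00 − 3×230.00 = 3,930.00
  325.86 + 28.13% × (3,930.00 − 3,400.00) = 325.86 + 28.13% × 530.00 = 474.95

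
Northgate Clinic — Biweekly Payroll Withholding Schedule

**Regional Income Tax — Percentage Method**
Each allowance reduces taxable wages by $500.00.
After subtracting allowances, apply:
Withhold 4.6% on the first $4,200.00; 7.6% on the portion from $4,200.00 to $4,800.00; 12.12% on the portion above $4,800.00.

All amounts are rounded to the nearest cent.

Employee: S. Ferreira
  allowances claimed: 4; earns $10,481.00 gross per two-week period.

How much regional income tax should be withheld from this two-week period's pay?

Regional Income Tax: taxable = $10,481.00 − 4×$500.00 = $8,481.00
  $238.80 + 12.12% × ($8,481.00 − $4,800.00) = $238.80 + 12.12% × $3,681.00 = $684.94

$684.94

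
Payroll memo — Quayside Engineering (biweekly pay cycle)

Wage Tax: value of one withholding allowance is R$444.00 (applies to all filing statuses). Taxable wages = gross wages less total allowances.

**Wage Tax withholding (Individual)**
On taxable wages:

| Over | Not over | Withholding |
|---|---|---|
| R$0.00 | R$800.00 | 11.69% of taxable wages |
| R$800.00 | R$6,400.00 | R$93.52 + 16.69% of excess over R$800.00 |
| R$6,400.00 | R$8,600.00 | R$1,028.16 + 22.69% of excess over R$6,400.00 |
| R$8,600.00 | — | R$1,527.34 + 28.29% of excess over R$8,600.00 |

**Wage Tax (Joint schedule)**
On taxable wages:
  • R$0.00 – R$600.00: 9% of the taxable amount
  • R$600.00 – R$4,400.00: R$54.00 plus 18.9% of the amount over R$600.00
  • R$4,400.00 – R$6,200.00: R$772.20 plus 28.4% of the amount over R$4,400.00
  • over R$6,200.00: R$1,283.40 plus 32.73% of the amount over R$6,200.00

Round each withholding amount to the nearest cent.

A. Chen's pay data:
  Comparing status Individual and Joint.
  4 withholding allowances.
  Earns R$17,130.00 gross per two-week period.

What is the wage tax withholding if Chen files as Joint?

R$4,279.50

Wage Tax (Joint): taxable = R$17,130.00 − 4×R$444.00 = R$15,354.00
  R$1,283.40 + 32.73% × (R$15,354.00 − R$6,200.00) = R$1,283.40 + 32.73% × R$9,154.00 = R$4,279.50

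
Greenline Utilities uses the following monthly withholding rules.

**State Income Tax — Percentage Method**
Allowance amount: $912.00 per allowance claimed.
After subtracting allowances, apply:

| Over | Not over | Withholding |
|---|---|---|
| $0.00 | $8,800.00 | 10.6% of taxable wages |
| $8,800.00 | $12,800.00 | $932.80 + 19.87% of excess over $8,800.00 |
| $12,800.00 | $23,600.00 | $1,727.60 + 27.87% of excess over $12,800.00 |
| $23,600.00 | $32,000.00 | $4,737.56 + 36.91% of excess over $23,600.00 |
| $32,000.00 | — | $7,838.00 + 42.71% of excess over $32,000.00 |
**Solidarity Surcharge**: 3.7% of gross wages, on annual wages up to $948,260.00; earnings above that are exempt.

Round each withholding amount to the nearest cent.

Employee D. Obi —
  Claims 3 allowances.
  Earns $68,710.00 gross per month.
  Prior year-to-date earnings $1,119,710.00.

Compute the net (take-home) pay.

$46,361.70

State Income Tax: taxable = $68,710.00 − 3×$912.00 = $65,974.00
  $7,838.00 + 42.71% × ($65,974.00 − $32,000.00) = $7,838.00 + 42.71% × $33,974.00 = $22,348.30
Solidarity Surcharge: YTD $1,119,710.00 ≥ cap $948,260.00 → $0.00
Total withheld: $22,348.30 + $0.00 = $22,348.30
Net pay: $68,710.00 − $22,348.30 = $46,361.70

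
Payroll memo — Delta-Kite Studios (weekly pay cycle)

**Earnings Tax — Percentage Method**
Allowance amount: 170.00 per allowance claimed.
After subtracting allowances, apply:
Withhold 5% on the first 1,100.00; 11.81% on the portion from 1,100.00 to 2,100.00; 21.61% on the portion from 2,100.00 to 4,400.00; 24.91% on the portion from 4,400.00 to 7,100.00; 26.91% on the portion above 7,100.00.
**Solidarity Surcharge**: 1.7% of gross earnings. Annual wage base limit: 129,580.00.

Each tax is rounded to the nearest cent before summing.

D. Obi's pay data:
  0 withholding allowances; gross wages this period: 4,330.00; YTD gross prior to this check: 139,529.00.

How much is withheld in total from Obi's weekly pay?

655.00

Earnings Tax: taxable = 4,330.00
  173.10 + 21.61% × (4,330.00 − 2,100.00) = 173.10 + 21.61% × 2,230.00 = 655.00
Solidarity Surcharge: YTD 139,529.00 ≥ cap 129,580.00 → 0.00
Total: 655.00 + 0.00 = 655.00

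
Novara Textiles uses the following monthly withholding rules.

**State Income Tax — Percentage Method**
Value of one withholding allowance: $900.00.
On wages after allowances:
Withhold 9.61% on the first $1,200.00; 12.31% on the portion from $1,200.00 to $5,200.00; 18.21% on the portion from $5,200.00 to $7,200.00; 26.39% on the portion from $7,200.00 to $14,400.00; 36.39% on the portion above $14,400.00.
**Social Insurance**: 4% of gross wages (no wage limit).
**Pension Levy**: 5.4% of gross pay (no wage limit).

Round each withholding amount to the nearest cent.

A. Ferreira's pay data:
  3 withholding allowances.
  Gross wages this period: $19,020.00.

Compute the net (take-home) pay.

$13,661.43

State Income Tax: taxable = $19,020.00 − 3×$900.00 = $16,320.00
  $2,872.00 + 36.39% × ($16,320.00 − $14,400.00) = $2,872.00 + 36.39% × $1,920.00 = $3,570.69
Social Insurance: 4% × $19,020.00 = $760.80
Pension Levy: 5.4% × $19,020.00 = $1,027.08
Total withheld: $3,570.69 + $760.80 + $1,027.08 = $5,358.57
Net pay: $19,020.00 − $5,358.57 = $13,661.43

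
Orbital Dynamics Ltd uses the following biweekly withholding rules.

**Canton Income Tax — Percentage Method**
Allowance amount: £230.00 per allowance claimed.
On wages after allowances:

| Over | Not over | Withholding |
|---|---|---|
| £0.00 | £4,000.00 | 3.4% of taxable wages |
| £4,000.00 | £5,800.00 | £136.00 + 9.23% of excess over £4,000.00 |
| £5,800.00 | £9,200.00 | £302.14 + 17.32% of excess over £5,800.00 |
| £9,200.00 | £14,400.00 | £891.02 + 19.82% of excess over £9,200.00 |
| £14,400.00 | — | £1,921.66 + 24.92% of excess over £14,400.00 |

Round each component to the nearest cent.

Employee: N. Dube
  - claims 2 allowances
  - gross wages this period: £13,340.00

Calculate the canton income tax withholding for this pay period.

£1,620.40

Canton Income Tax: taxable = £13,340.00 − 2×£230.00 = £12,880.00
  £891.02 + 19.82% × (£12,880.00 − £9,200.00) = £891.02 + 19.82% × £3,680.00 = £1,620.40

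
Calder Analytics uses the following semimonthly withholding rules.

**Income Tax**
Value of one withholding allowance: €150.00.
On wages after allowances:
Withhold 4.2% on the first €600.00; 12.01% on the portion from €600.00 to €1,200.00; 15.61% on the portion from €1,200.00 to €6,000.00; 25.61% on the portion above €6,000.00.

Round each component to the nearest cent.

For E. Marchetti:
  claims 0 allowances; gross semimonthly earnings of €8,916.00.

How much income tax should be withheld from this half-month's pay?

€1,593.33

Income Tax: taxable = €8,916.00
  €846.54 + 25.61% × (€8,916.00 − €6,000.00) = €846.54 + 25.61% × €2,916.00 = €1,593.33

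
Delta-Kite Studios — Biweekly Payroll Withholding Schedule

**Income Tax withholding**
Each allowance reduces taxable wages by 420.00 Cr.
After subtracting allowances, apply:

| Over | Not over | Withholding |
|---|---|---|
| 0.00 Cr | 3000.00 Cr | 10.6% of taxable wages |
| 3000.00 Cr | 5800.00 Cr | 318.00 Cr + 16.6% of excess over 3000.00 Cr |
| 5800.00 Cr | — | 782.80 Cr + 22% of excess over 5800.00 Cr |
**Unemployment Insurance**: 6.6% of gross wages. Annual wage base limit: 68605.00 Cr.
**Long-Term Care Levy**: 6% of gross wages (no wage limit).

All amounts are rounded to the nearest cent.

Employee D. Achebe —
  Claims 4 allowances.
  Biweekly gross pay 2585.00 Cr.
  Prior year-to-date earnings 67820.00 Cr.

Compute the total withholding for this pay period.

302.84 Cr

Income Tax: taxable = 2585.00 Cr − 4×420.00 Cr = 905.00 Cr
  10.6% × 905.00 Cr = 95.93 Cr
Unemployment Insurance: cap 68605.00 Cr − YTD 67820.00 Cr = 785.00 Cr subject; 6.6% × 785.00 Cr = 51.81 Cr
Long-Term Care Levy: 6% × 2585.00 Cr = 155.10 Cr
Total: 95.93 Cr + 51.81 Cr + 155.10 Cr = 302.84 Cr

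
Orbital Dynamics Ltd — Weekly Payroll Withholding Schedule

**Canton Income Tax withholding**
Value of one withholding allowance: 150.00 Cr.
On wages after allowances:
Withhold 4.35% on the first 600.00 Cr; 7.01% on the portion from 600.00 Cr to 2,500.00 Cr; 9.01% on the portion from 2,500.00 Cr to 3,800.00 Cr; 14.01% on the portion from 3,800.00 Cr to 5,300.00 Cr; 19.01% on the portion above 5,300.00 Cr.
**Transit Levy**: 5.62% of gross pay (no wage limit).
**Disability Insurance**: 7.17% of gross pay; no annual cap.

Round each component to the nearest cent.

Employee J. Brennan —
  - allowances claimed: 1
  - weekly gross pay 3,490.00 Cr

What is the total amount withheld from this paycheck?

681.34 Cr

Canton Income Tax: taxable = 3,490.00 Cr − 1×150.00 Cr = 3,340.00 Cr
  159.29 Cr + 9.01% × (3,340.00 Cr − 2,500.00 Cr) = 159.29 Cr + 9.01% × 840.00 Cr = 234.97 Cr
Transit Levy: 5.62% × 3,490.00 Cr = 196.14 Cr
Disability Insurance: 7.17% × 3,490.00 Cr = 250.23 Cr
Total: 234.97 Cr + 196.14 Cr + 250.23 Cr = 681.34 Cr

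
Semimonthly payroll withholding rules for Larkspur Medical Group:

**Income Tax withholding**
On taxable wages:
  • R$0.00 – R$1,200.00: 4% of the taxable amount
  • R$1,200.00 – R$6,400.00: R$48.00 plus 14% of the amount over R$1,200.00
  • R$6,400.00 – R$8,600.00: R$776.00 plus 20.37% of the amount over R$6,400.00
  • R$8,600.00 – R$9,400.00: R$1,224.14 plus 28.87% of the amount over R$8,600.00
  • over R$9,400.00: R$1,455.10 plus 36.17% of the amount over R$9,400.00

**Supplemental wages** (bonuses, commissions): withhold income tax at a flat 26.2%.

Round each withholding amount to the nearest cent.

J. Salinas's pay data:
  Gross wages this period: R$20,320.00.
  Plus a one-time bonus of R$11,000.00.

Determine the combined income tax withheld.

R$8,286.86

Income Tax: taxable = R$20,320.00
  R$1,455.10 + 36.17% × (R$20,320.00 − R$9,400.00) = R$1,455.10 + 36.17% × R$10,920.00 = R$5,404.86
Supplemental (26.2% flat on bonus): 26.2% × R$11,000.00 = R$2,882.00
Total income tax: R$5,404.86 + R$2,882.00 = R$8,286.86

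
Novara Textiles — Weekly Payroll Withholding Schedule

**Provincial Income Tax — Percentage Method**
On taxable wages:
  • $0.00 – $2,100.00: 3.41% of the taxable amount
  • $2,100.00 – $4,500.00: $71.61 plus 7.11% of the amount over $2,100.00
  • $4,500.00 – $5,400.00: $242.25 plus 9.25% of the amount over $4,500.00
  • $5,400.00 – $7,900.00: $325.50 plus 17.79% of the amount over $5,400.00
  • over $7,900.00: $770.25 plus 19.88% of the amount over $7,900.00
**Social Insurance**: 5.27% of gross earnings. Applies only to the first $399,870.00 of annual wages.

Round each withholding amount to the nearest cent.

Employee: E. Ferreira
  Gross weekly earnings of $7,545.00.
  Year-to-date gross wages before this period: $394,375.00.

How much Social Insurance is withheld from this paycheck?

Social Insurance: cap $399,870.00 − YTD $394,375.00 = $5,495.00 subject; 5.27% × $5,495.00 = $289.59

$289.59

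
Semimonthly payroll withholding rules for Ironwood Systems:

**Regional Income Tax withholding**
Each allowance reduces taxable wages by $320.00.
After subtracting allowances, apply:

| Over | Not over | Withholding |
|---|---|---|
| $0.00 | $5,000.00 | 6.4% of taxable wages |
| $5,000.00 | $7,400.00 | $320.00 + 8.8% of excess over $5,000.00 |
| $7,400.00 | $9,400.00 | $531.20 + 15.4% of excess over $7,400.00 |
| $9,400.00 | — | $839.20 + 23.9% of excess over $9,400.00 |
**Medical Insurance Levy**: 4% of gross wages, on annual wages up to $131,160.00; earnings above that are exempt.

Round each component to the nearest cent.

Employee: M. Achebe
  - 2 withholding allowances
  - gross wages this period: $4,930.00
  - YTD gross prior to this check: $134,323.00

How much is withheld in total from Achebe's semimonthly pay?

$274.56

Regional Income Tax: taxable = $4,930.00 − 2×$320.00 = $4,290.00
  6.4% × $4,290.00 = $274.56
Medical Insurance Levy: YTD $134,323.00 ≥ cap $131,160.00 → $0.00
Total: $274.56 + $0.00 = $274.56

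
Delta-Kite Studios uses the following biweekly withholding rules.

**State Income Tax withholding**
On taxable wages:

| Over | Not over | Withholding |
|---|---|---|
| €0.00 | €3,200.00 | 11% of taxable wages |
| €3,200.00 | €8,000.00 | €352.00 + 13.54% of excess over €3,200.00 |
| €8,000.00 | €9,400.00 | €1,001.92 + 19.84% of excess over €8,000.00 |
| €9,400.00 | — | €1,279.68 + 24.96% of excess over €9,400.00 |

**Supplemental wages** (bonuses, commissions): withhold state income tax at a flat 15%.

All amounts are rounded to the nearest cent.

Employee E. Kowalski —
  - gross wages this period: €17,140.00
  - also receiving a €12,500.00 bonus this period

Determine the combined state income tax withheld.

€5,086.58

State Income Tax: taxable = €17,140.00
  €1,279.68 + 24.96% × (€17,140.00 − €9,400.00) = €1,279.68 + 24.96% × €7,740.00 = €3,211.58
Supplemental (15% flat on bonus): 15% × €12,500.00 = €1,875.00
Total state income tax: €3,211.58 + €1,875.00 = €5,086.58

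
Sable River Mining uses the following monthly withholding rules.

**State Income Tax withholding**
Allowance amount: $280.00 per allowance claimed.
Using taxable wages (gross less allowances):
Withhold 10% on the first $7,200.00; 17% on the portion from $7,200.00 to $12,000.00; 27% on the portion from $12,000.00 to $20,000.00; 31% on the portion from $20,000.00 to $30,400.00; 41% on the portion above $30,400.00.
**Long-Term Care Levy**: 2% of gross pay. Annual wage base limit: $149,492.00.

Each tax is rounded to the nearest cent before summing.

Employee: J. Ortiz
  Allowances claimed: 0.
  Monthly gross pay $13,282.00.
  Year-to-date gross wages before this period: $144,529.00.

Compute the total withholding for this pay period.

State Income Tax: taxable = $13,282.00
  $1,536.00 + 27% × ($13,282.00 − $12,000.00) = $1,536.00 + 27% × $1,282.00 = $1,882.14
Long-Term Care Levy: cap $149,492.00 − YTD $144,529.00 = $4,963.00 subject; 2% × $4,963.00 = $99.26
Total: $1,882.14 + $99.26 = $1,981.40

$1,981.40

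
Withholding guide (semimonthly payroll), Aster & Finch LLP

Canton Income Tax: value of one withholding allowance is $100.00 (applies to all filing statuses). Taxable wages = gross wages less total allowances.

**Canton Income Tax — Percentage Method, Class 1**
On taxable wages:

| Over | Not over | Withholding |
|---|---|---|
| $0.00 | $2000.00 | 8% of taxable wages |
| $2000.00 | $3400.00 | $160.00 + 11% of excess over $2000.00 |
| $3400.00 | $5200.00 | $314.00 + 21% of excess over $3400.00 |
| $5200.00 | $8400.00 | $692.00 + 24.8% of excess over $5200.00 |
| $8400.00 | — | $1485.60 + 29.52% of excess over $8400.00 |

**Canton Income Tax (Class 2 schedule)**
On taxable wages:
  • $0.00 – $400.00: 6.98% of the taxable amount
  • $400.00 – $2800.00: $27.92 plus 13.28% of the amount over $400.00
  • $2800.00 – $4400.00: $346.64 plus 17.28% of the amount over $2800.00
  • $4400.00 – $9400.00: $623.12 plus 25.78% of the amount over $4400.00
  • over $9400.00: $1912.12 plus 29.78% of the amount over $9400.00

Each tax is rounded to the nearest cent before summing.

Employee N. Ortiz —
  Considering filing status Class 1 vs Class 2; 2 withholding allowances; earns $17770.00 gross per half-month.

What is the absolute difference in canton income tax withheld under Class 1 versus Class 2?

Canton Income Tax (Class 1): taxable = $17770.00 − 2×$100.00 = $17570.00
  $1485.60 + 29.52% × ($17570.00 − $8400.00) = $1485.60 + 29.52% × $9170.00 = $4192.58
Canton Income Tax (Class 2): taxable = $17770.00 − 2×$100.00 = $17570.00
  $1912.12 + 29.78% × ($17570.00 − $9400.00) = $1912.12 + 29.78% × $8170.00 = $4345.15
Difference: |$4192.58 − $4345.15| = $152.57 (higher under Class 2)

$152.57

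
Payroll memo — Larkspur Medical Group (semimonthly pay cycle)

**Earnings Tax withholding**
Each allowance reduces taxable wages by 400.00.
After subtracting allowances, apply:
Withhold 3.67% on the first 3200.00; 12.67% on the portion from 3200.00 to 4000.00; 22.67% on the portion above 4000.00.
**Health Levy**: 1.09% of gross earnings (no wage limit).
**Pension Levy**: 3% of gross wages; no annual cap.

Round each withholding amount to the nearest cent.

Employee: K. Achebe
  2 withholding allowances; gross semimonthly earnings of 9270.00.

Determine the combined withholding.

1611.29

Earnings Tax: taxable = 9270.00 − 2×400.00 = 8470.00
  218.80 + 22.67% × (8470.00 − 4000.00) = 218.80 + 22.67% × 4470.00 = 1232.15
Health Levy: 1.09% × 9270.00 = 101.04
Pension Levy: 3% × 9270.00 = 278.10
Total: 1232.15 + 101.04 + 278.10 = 1611.29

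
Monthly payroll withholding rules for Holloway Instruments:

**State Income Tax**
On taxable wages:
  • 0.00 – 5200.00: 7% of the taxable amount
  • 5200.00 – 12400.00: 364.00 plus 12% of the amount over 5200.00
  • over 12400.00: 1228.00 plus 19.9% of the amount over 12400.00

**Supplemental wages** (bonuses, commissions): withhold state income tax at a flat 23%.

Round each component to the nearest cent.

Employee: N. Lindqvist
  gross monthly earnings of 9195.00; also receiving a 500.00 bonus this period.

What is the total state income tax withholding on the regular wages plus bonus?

State Income Tax: taxable = 9195.00
  364.00 + 12% × (9195.00 − 5200.00) = 364.00 + 12% × 3995.00 = 843.40
Supplemental (23% flat on bonus): 23% × 500.00 = 115.00
Total state income tax: 843.40 + 115.00 = 958.40

958.40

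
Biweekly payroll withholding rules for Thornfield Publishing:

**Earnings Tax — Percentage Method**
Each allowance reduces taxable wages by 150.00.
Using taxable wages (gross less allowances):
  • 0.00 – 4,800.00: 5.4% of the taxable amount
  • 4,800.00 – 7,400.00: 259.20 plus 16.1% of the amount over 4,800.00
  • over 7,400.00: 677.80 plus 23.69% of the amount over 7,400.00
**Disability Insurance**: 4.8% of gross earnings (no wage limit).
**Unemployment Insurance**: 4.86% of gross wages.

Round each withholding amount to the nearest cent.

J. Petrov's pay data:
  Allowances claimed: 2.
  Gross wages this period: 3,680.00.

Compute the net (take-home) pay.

3,141.99

Earnings Tax: taxable = 3,680.00 − 2×150.00 = 3,380.00
  5.4% × 3,380.00 = 182.52
Disability Insurance: 4.8% × 3,680.00 = 176.64
Unemployment Insurance: 4.86% × 3,680.00 = 178.85
Total withheld: 182.52 + 176.64 + 178.85 = 538.01
Net pay: 3,680.00 − 538.01 = 3,141.99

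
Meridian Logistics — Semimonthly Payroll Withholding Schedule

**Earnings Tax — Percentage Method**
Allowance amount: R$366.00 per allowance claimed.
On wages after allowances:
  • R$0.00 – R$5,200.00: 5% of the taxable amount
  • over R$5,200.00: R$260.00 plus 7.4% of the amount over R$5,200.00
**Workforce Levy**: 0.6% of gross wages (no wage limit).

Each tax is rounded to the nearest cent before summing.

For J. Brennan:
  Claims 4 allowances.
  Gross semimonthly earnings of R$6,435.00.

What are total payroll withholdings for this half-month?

Earnings Tax: taxable = R$6,435.00 − 4×R$366.00 = R$4,971.00
  5% × R$4,971.00 = R$248.55
Workforce Levy: 0.6% × R$6,435.00 = R$38.61
Total: R$248.55 + R$38.61 = R$287.16

R$287.16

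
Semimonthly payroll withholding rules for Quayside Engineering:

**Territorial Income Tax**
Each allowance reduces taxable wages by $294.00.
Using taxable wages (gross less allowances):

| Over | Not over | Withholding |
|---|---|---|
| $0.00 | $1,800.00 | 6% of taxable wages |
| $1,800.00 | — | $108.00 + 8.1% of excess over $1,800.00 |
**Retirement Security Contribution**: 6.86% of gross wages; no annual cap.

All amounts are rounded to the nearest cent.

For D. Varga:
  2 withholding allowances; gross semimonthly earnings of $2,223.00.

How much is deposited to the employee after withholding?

$1,972.40

Territorial Income Tax: taxable = $2,223.00 − 2×$294.00 = $1,635.00
  6% × $1,635.00 = $98.10
Retirement Security Contribution: 6.86% × $2,223.00 = $152.50
Total withheld: $98.10 + $152.50 = $250.60
Net pay: $2,223.00 − $250.60 = $1,972.40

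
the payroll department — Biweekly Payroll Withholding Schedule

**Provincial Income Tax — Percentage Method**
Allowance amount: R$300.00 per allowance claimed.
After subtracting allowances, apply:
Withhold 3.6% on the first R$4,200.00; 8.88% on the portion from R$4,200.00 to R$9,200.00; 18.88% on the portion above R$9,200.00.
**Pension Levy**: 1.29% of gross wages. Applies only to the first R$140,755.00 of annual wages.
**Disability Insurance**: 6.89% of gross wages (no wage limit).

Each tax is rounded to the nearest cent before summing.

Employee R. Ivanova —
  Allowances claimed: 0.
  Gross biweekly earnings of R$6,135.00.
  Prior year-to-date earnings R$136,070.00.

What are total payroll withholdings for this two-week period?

Provincial Income Tax: taxable = R$6,135.00
  R$151.20 + 8.88% × (R$6,135.00 − R$4,200.00) = R$151.20 + 8.88% × R$1,935.00 = R$323.03
Pension Levy: cap R$140,755.00 − YTD R$136,070.00 = R$4,685.00 subject; 1.29% × R$4,685.00 = R$60.44
Disability Insurance: 6.89% × R$6,135.00 = R$422.70
Total: R$323.03 + R$60.44 + R$422.70 = R$806.17

R$806.17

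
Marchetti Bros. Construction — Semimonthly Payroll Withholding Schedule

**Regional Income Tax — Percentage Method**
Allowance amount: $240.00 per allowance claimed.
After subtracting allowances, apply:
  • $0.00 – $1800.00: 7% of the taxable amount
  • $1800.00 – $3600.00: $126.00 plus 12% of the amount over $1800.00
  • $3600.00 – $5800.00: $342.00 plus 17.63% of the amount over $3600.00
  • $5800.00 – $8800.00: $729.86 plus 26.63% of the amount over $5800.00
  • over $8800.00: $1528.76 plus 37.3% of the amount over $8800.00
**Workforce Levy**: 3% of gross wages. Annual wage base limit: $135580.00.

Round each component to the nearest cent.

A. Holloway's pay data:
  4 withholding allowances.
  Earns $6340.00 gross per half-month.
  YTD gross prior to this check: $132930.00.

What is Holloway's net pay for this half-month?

$5604.69

Regional Income Tax: taxable = $6340.00 − 4×$240.00 = $5380.00
  $342.00 + 17.63% × ($5380.00 − $3600.00) = $342.00 + 17.63% × $1780.00 = $655.81
Workforce Levy: cap $135580.00 − YTD $132930.00 = $2650.00 subject; 3% × $2650.00 = $79.50
Total withheld: $655.81 + $79.50 = $735.31
Net pay: $6340.00 − $735.31 = $5604.69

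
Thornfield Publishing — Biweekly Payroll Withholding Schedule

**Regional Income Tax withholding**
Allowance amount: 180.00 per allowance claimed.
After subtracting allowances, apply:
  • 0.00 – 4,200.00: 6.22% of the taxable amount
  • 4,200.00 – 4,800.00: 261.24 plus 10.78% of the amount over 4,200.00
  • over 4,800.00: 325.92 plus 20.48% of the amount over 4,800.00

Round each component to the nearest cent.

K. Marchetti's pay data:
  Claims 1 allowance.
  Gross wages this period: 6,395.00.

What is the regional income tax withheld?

Regional Income Tax: taxable = 6,395.00 − 1×180.00 = 6,215.00
  325.92 + 20.48% × (6,215.00 − 4,800.00) = 325.92 + 20.48% × 1,415.00 = 615.71

615.71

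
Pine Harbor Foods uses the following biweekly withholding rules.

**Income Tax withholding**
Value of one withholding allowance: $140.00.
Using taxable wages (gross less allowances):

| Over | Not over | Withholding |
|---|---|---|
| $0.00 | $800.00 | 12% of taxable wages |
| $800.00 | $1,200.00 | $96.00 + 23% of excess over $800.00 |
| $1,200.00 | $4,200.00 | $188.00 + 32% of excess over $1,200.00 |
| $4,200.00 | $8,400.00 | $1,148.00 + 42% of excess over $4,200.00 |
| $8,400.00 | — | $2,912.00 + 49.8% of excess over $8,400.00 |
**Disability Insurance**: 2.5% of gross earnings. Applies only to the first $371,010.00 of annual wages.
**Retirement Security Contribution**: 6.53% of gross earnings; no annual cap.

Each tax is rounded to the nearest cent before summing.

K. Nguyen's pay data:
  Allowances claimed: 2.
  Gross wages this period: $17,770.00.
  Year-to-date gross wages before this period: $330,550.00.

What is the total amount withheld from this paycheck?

$9,043.45

Income Tax: taxable = $17,770.00 − 2×$140.00 = $17,490.00
  $2,912.00 + 49.8% × ($17,490.00 − $8,400.00) = $2,912.00 + 49.8% × $9,090.00 = $7,438.82
Disability Insurance: 2.5% × $17,770.00 = $444.25
Retirement Security Contribution: 6.53% × $17,770.00 = $1,160.38
Total: $7,438.82 + $444.25 + $1,160.38 = $9,043.45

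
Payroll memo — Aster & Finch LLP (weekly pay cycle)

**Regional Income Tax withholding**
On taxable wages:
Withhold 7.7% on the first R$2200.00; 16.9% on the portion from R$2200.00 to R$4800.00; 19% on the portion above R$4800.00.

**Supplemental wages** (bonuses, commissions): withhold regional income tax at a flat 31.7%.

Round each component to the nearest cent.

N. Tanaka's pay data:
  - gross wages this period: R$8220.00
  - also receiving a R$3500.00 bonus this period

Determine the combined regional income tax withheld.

Regional Income Tax: taxable = R$8220.00
  R$608.80 + 19% × (R$8220.00 − R$4800.00) = R$608.80 + 19% × R$3420.00 = R$1258.60
Supplemental (31.7% flat on bonus): 31.7% × R$3500.00 = R$1109.50
Total regional income tax: R$1258.60 + R$1109.50 = R$2368.10

R$2368.10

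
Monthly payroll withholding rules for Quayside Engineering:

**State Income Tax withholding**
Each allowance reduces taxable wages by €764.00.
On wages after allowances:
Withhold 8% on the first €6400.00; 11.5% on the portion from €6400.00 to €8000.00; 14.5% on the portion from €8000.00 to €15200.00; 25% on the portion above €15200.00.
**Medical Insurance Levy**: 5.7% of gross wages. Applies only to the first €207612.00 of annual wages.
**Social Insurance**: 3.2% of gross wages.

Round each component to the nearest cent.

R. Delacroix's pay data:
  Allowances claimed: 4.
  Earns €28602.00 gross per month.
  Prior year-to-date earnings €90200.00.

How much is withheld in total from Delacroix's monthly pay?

€6872.07

State Income Tax: taxable = €28602.00 − 4×€764.00 = €25546.00
  €1740.00 + 25% × (€25546.00 − €15200.00) = €1740.00 + 25% × €10346.00 = €4326.50
Medical Insurance Levy: 5.7% × €28602.00 = €1630.31
Social Insurance: 3.2% × €28602.00 = €915.26
Total: €4326.50 + €1630.31 + €915.26 = €6872.07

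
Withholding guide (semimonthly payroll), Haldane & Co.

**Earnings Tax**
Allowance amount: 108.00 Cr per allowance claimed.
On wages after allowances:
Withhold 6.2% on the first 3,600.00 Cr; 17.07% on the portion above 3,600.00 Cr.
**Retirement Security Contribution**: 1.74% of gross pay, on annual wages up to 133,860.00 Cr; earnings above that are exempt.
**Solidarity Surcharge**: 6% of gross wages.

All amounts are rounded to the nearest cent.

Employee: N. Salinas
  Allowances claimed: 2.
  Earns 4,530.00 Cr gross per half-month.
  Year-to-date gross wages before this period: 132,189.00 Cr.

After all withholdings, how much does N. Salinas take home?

Earnings Tax: taxable = 4,530.00 Cr − 2×108.00 Cr = 4,314.00 Cr
  223.20 Cr + 17.07% × (4,314.00 Cr − 3,600.00 Cr) = 223.20 Cr + 17.07% × 714.00 Cr = 345.08 Cr
Retirement Security Contribution: cap 133,860.00 Cr − YTD 132,189.00 Cr = 1,671.00 Cr subject; 1.74% × 1,671.00 Cr = 29.08 Cr
Solidarity Surcharge: 6% × 4,530.00 Cr = 271.80 Cr
Total withheld: 345.08 Cr + 29.08 Cr + 271.80 Cr = 645.96 Cr
Net pay: 4,530.00 Cr − 645.96 Cr = 3,884.04 Cr

3,884.04 Cr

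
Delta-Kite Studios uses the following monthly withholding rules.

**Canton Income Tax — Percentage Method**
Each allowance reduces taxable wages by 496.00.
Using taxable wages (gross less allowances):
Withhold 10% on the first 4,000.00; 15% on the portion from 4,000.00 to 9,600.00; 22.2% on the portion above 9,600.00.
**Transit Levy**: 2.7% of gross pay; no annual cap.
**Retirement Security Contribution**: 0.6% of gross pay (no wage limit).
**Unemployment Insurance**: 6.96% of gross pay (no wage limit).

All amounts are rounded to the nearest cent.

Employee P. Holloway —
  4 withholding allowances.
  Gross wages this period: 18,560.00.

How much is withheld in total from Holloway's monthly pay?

4,692.93

Canton Income Tax: taxable = 18,560.00 − 4×496.00 = 16,576.00
  1,240.00 + 22.2% × (16,576.00 − 9,600.00) = 1,240.00 + 22.2% × 6,976.00 = 2,788.67
Transit Levy: 2.7% × 18,560.00 = 501.12
Retirement Security Contribution: 0.6% × 18,560.00 = 111.36
Unemployment Insurance: 6.96% × 18,560.00 = 1,291.78
Total: 2,788.67 + 501.12 + 111.36 + 1,291.78 = 4,692.93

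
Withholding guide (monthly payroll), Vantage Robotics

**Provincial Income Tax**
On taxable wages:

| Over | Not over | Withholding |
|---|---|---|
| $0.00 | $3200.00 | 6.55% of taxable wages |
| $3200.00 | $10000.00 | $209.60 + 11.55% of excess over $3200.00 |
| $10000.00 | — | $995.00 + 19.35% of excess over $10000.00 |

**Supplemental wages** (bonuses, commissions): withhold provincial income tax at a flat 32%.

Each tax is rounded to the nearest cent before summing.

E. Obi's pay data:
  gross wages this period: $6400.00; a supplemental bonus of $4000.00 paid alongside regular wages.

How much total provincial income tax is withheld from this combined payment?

Provincial Income Tax: taxable = $6400.00
  $209.60 + 11.55% × ($6400.00 − $3200.00) = $209.60 + 11.55% × $3200.00 = $579.20
Supplemental (32% flat on bonus): 32% × $4000.00 = $1280.00
Total provincial income tax: $579.20 + $1280.00 = $1859.20

$1859.20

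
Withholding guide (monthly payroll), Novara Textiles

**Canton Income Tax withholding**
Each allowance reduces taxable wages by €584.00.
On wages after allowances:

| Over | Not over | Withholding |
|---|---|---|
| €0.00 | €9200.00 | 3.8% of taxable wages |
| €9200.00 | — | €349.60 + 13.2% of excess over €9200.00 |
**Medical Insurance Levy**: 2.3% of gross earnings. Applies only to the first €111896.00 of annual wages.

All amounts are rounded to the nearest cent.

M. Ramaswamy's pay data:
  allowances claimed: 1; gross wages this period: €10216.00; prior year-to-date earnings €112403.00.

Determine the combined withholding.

€406.62

Canton Income Tax: taxable = €10216.00 − 1×€584.00 = €9632.00
  €349.60 + 13.2% × (€9632.00 − €9200.00) = €349.60 + 13.2% × €432.00 = €406.62
Medical Insurance Levy: YTD €112403.00 ≥ cap €111896.00 → €0.00
Total: €406.62 + €0.00 = €406.62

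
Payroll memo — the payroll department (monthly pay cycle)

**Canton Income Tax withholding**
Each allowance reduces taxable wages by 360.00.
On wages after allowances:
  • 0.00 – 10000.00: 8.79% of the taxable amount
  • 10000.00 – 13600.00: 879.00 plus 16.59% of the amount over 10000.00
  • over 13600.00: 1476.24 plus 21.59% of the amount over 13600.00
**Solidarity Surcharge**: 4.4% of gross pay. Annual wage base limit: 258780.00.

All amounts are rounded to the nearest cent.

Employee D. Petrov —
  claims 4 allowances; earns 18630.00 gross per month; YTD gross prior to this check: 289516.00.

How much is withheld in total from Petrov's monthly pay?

Canton Income Tax: taxable = 18630.00 − 4×360.00 = 17190.00
  1476.24 + 21.59% × (17190.00 − 13600.00) = 1476.24 + 21.59% × 3590.00 = 2251.32
Solidarity Surcharge: YTD 289516.00 ≥ cap 258780.00 → 0.00
Total: 2251.32 + 0.00 = 2251.32

2251.32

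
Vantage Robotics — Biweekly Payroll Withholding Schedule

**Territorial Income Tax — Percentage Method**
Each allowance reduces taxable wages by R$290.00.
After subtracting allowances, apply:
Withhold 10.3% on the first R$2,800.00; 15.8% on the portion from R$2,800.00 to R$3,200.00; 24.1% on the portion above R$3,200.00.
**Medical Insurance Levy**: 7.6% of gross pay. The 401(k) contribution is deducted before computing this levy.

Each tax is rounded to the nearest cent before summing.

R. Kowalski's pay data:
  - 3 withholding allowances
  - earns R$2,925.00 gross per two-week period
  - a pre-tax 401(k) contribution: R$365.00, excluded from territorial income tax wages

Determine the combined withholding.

Territorial Income Tax: taxable = R$2,925.00 − R$365.00 − 3×R$290.00 = R$1,690.00
  10.3% × R$1,690.00 = R$174.07
Medical Insurance Levy: 7.6% × R$2,560.00 = R$194.56
Total: R$174.07 + R$194.56 = R$368.63

R$368.63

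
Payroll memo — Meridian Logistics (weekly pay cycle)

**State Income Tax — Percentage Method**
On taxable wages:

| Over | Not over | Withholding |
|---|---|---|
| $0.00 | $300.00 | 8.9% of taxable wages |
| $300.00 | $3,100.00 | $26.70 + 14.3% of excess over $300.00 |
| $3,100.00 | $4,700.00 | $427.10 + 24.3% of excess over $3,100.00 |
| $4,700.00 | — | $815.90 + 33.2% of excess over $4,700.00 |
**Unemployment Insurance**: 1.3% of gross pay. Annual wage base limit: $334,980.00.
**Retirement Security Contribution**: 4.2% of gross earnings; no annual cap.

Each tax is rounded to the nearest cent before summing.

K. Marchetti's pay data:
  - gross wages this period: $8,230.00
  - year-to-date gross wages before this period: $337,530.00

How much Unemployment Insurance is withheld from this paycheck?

$0.00

Unemployment Insurance: YTD $337,530.00 ≥ cap $334,980.00 → $0.00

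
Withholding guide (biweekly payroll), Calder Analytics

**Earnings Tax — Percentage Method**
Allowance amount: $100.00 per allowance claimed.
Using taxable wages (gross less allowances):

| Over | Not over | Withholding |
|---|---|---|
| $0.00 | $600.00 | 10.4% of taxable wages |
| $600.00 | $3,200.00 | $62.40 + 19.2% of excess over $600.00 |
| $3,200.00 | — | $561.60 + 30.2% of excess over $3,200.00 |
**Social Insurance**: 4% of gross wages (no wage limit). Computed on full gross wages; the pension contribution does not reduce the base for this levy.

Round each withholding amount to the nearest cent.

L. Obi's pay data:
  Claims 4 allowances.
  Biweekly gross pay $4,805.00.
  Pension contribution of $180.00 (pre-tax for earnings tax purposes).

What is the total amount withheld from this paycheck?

$1,063.35

Earnings Tax: taxable = $4,805.00 − $180.00 − 4×$100.00 = $4,225.00
  $561.60 + 30.2% × ($4,225.00 − $3,200.00) = $561.60 + 30.2% × $1,025.00 = $871.15
Social Insurance: 4% × $4,805.00 = $192.20
Total: $871.15 + $192.20 = $1,063.35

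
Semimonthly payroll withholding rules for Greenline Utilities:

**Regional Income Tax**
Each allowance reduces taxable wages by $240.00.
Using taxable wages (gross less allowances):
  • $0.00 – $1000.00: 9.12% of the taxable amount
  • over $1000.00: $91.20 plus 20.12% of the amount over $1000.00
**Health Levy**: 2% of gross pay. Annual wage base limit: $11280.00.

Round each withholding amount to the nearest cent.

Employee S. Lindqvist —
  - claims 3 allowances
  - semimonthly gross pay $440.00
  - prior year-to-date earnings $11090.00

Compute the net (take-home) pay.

Regional Income Tax: taxable = $440.00 − 3×$240.00 = $-280.00
  Taxable ≤ 0 → $0.00
Health Levy: cap $11280.00 − YTD $11090.00 = $190.00 subject; 2% × $190.00 = $3.80
Total withheld: $0.00 + $3.80 = $3.80
Net pay: $440.00 − $3.80 = $436.20

$436.20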